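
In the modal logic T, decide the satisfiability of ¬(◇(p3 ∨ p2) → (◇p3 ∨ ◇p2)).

1. ¬(◇(p3 ∨ p2) → (◇p3 ∨ ◇p2)), w0
2. ◇(p3 ∨ p2), w0
3. ¬(◇p3 ∨ ◇p2), w0
4. ¬◇p3, w0
5. ¬◇p2, w0
6. ¬p3, w0
7. ¬p2, w0
8. p3 ∨ p2, w1
9. ¬p3, w1
10. ¬p2, w1
11. p2, w1
Accessibility: w0Rw0, w0Rw1, w1Rw1
Branch closes: p2 and ¬p2 both at w1.
(One branch shown.) All branches close.

No, unsatisfiable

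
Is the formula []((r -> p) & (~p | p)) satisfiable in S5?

Yes, satisfiable

1. []((r -> p) & (~p | p)), 0
2. (r -> p) & (~p | p), 0
3. r -> p, 0
4. ~p | p, 0
5. p, 0
Accessibility: 0R0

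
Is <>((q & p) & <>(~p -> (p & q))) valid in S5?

Not valid

Tableau for the negation ~<>((q & p) & <>(~p -> (p & q))):
1. ~<>((q & p) & <>(~p -> (p & q))), u
2. ~((q & p) & <>(~p -> (p & q))), u
3. ~<>(~p -> (p & q)), u
4. ~(~p -> (p & q)), u
5. ~p, u
6. ~(p & q), u
7. ~q, u
Accessibility: uRu
The negation has an open branch (countermodel exists).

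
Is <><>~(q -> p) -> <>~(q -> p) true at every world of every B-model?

Invalid (countermodel exists)

Tableau for the negation ~(<><>~(q -> p) -> <>~(q -> p)):
1. ~(<><>~(q -> p) -> <>~(q -> p)), u
2. <><>~(q -> p), u
3. ~<>~(q -> p), u
4. q -> p, u
5. p, u
6. <>~(q -> p), v
7. q -> p, v
8. p, v
9. ~(q -> p), w
10. q, w
11. ~p, w
Accessibility: uRu, uRv, vRu, vRv, vRw, wRv, wRw
The negation has an open branch (countermodel exists).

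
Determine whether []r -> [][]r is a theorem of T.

Not valid

Tableau for the negation ~([]r -> [][]r):
1. ~([]r -> [][]r), 0
2. []r, 0   [~->-rule on 1]
3. ~[][]r, 0   [~->-rule on 1]
4. r, 0   [[]-rule on 2 via 0R0]
5. ~[]r, 1   [~[]-rule on 3: fresh world 1, 0R1]
6. r, 1   [[]-rule on 2 via 0R1]
7. ~r, 2   [~[]-rule on 5: fresh world 2, 1R2]
Accessibility: 0R0, 0R1, 1R1, 1R2, 2R2
The negation has an open branch (countermodel exists).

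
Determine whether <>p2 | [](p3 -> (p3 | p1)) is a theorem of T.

Valid in T

Tableau for the negation ~(<>p2 | [](p3 -> (p3 | p1))):
1. ~(<>p2 | [](p3 -> (p3 | p1))), u
2. ~<>p2, u   [~|-rule on 1]
3. ~[](p3 -> (p3 | p1)), u   [~|-rule on 1]
4. ~p2, u   [~<>-rule on 2 via uRu]
5. ~(p3 -> (p3 | p1)), v   [~[]-rule on 3: fresh world v, uRv]
6. p3, v   [~->-rule on 5]
7. ~(p3 | p1), v   [~->-rule on 5]
8. ~p3, v   [~|-rule on 7]
9. ~p1, v   [~|-rule on 7]
Accessibility: uRu, uRv, vRv
Branch closes: p3 and ~p3 both at v.
Every branch of the negation's tableau closes; the branch above is one of them.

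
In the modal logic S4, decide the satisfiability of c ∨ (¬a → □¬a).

1. c ∨ (¬a → □¬a), w0
2. ¬a → □¬a, w0   [∨-rule on 1 (branches; this branch)]
3. □¬a, w0   [→-rule on 2 (branches; this branch)]
4. ¬a, w0   [□-rule on 3 via w0Rw0]
Accessibility: w0Rw0

Yes, satisfiable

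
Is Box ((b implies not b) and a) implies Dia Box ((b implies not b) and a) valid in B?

Tableau for the negation not (Box ((b implies not b) and a) implies Dia Box ((b implies not b) and a)):
1. not (Box ((b implies not b) and a) implies Dia Box ((b implies not b) and a)), u
2. Box ((b implies not b) and a), u   [neg-implies-rule on 1]
3. not Dia Box ((b implies not b) and a), u   [neg-implies-rule on 1]
4. (b implies not b) and a, u   [Box-rule on 2 via uRu]
5. b implies not b, u   [and-rule on 4]
6. a, u   [and-rule on 4]
7. not Box ((b implies not b) and a), u   [neg-Dia-rule on 3 via uRu]
8. not b, u   [implies-rule on 5 (branches; this branch)]
9. not ((b implies not b) and a), v   [neg-Box-rule on 7: fresh world v, uRv]
10. (b implies not b) and a, v   [Box-rule on 2 via uRv]
11. b implies not b, v   [and-rule on 10]
12. a, v   [and-rule on 10]
13. not Box ((b implies not b) and a), v   [neg-Dia-rule on 3 via uRv]
14. not (b implies not b), v   [neg-and-rule on 9 (branches; this branch)]
15. b, v   [neg-implies-rule on 14]
16. not b, v   [implies-rule on 11 (branches; this branch)]
Accessibility: uRu, uRv, vRu, vRv
Branch closes: b and not b both at v.
All branches of the negation close; one closing branch shown above.

Yes, valid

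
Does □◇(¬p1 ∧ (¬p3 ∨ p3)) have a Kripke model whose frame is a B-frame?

Satisfiable (open branch found)

1. □◇(¬p1 ∧ (¬p3 ∨ p3)), u
2. ◇(¬p1 ∧ (¬p3 ∨ p3)), u
3. ¬p1 ∧ (¬p3 ∨ p3), v
4. ¬p1, v
5. ¬p3 ∨ p3, v
6. ◇(¬p1 ∧ (¬p3 ∨ p3)), v
7. p3, v
8. ¬p1 ∧ (¬p3 ∨ p3), w
9. ¬p1, w
10. ¬p3 ∨ p3, w
11. p3, w
Accessibility: uRu, uRv, vRu, vRv, vRw, wRv, wRw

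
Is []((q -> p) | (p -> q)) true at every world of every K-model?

Yes, valid

Tableau for the negation ~[]((q -> p) | (p -> q)):
1. ~[]((q -> p) | (p -> q)), 0
2. ~((q -> p) | (p -> q)), 1
3. ~(q -> p), 1
4. ~(p -> q), 1
5. q, 1
6. ~p, 1
7. p, 1
8. ~q, 1
Accessibility: 0R1
Branch closes: p and ~p both at 1.
Every branch of the negation's tableau closes; the branch above is one of them.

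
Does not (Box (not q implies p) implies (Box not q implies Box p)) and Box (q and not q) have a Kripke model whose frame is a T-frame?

1. not (Box (not q implies p) implies (Box not q implies Box p)) and Box (q and not q), 0
2. not (Box (not q implies p) implies (Box not q implies Box p)), 0
3. Box (q and not q), 0
4. Box (not q implies p), 0
5. not (Box not q implies Box p), 0
6. Box not q, 0
7. not Box p, 0
8. q and not q, 0
9. q, 0
10. not q, 0
Accessibility: 0R0
Branch closes: q and not q both at 0.
(One branch shown.) All branches close.

Unsatisfiable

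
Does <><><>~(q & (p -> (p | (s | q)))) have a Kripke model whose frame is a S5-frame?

1. <><><>~(q & (p -> (p | (s | q)))), 0
2. <><>~(q & (p -> (p | (s | q)))), 1
3. <>~(q & (p -> (p | (s | q)))), 2
4. ~(q & (p -> (p | (s | q)))), 3
5. ~q, 3
Accessibility: 0R0, 0R1, 0R2, 0R3, 1R0, 1R1, 1R2, 1R3, 2R0, 2R1, 2R2, 2R3, 3R0, 3R1, 3R2, 3R3

Yes, satisfiable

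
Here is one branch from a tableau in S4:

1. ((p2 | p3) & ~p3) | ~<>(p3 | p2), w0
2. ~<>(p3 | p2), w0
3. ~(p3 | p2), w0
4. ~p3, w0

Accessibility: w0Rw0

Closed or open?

Open

There is no literal clash: for every atom and world, at most one sign appears.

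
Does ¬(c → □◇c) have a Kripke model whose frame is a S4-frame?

1. ¬(c → □◇c), 0
2. c, 0
3. ¬□◇c, 0
4. ¬◇c, 1
5. ¬c, 1
Accessibility: 0R0, 0R1, 1R1

Yes, satisfiable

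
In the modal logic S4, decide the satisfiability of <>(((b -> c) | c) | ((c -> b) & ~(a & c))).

1. <>(((b -> c) | c) | ((c -> b) & ~(a & c))), 0
2. ((b -> c) | c) | ((c -> b) & ~(a & c)), 1
3. (c -> b) & ~(a & c), 1
4. c -> b, 1
5. ~(a & c), 1
6. b, 1
7. ~c, 1
Accessibility: 0R0, 0R1, 1R1

Yes, satisfiable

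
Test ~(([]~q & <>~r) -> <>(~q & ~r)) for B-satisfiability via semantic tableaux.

Unsatisfiable (every branch closes)

1. ~(([]~q & <>~r) -> <>(~q & ~r)), u
2. []~q & <>~r, u   [~->-rule on 1]
3. ~<>(~q & ~r), u   [~->-rule on 1]
4. []~q, u   [&-rule on 2]
5. <>~r, u   [&-rule on 2]
6. ~(~q & ~r), u   [~<>-rule on 3 via uRu]
7. ~q, u   [[]-rule on 4 via uRu]
8. r, u   [~&-rule on 6 (branches; this branch)]
9. ~r, v   [<>-rule on 5: fresh world v, uRv]
10. ~(~q & ~r), v   [~<>-rule on 3 via uRv]
11. ~q, v   [[]-rule on 4 via uRv]
12. r, v   [~&-rule on 10 (branches; this branch)]
Accessibility: uRu, uRv, vRu, vRv
Branch closes: r and ~r both at v.
Every branch closes; the branch above is one of them.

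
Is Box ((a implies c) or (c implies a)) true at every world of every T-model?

Valid in T

Tableau for the negation not Box ((a implies c) or (c implies a)):
1. not Box ((a implies c) or (c implies a)), 0
2. not ((a implies c) or (c implies a)), 1
3. not (a implies c), 1
4. not (c implies a), 1
5. a, 1
6. not c, 1
7. c, 1
8. not a, 1
Accessibility: 0R0, 0R1, 1R1
Branch closes: c and not c both at 1.
Every branch of the negation's tableau closes; the branch above is one of them.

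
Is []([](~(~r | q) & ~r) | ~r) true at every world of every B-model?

Tableau for the negation ~[]([](~(~r | q) & ~r) | ~r):
1. ~[]([](~(~r | q) & ~r) | ~r), u
2. ~([](~(~r | q) & ~r) | ~r), v   [~[]-rule on 1: fresh world v, uRv]
3. ~[](~(~r | q) & ~r), v   [~|-rule on 2]
4. r, v   [~|-rule on 2]
5. ~(~(~r | q) & ~r), w   [~[]-rule on 3: fresh world w, vRw]
6. r, w   [~&-rule on 5 (branches; this branch)]
Accessibility: uRu, uRv, vRu, vRv, vRw, wRv, wRw
The negation has an open branch (countermodel exists).

Invalid (countermodel exists)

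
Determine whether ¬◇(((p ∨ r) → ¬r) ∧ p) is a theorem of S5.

Not valid

Tableau for the negation ◇(((p ∨ r) → ¬r) ∧ p):
1. ◇(((p ∨ r) → ¬r) ∧ p), w0
2. ((p ∨ r) → ¬r) ∧ p, w1
3. (p ∨ r) → ¬r, w1
4. p, w1
5. ¬r, w1
Accessibility: w0Rw0, w0Rw1, w1Rw0, w1Rw1
The negation has an open branch (countermodel exists).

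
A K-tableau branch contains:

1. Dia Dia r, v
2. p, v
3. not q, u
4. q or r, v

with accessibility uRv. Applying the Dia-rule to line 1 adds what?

a fresh world w with vRw, and Dia r at w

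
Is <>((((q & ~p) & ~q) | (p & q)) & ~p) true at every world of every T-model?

Tableau for the negation ~<>((((q & ~p) & ~q) | (p & q)) & ~p):
1. ~<>((((q & ~p) & ~q) | (p & q)) & ~p), u
2. ~((((q & ~p) & ~q) | (p & q)) & ~p), u
3. p, u
Accessibility: uRu
The negation has an open branch (countermodel exists).

Invalid (countermodel exists)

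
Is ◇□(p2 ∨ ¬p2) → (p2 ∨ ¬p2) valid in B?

Tableau for the negation ¬(◇□(p2 ∨ ¬p2) → (p2 ∨ ¬p2)):
1. ¬(◇□(p2 ∨ ¬p2) → (p2 ∨ ¬p2)), w0
2. ◇□(p2 ∨ ¬p2), w0
3. ¬(p2 ∨ ¬p2), w0
4. ¬p2, w0
5. p2, w0
Accessibility: w0Rw0
Branch closes: p2 and ¬p2 both at w0.
Every branch of the negation's tableau closes; the branch above is one of them.

Valid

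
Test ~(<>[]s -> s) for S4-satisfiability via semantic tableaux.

1. ~(<>[]s -> s), u
2. <>[]s, u   [~->-rule on 1]
3. ~s, u   [~->-rule on 1]
4. []s, v   [<>-rule on 2: fresh world v, uRv]
5. s, v   [[]-rule on 4 via vRv]
Accessibility: uRu, uRv, vRv

Satisfiable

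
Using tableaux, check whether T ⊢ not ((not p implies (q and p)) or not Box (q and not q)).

Tableau for the negation (not p implies (q and p)) or not Box (q and not q):
1. (not p implies (q and p)) or not Box (q and not q), 0
2. not Box (q and not q), 0
3. not (q and not q), 1
4. q, 1
Accessibility: 0R0, 0R1, 1R1
The negation has an open branch (countermodel exists).

No, not valid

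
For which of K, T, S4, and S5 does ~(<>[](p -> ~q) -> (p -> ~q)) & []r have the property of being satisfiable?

S4-tableau for the formula:
1. ~(<>[](p -> ~q) -> (p -> ~q)) & []r, w0
2. ~(<>[](p -> ~q) -> (p -> ~q)), w0   [&-rule on 1]
3. []r, w0   [&-rule on 1]
4. <>[](p -> ~q), w0   [~->-rule on 2]
5. ~(p -> ~q), w0   [~->-rule on 2]
6. p, w0   [~->-rule on 5]
7. q, w0   [~->-rule on 5]
8. r, w0   [[]-rule on 3 via w0Rw0]
9. [](p -> ~q), w1   [<>-rule on 4: fresh world w1, w0Rw1]
10. r, w1   [[]-rule on 3 via w0Rw1]
11. p -> ~q, w1   [[]-rule on 9 via w1Rw1]
12. ~q, w1   [->-rule on 11 (branches; this branch)]
Accessibility: w0Rw0, w0Rw1, w1Rw1
Complete open branch: satisfiable in S4, hence also in K, T (this S4-model is also a K-model and a T-model).
S5-tableau for the formula:
1. ~(<>[](p -> ~q) -> (p -> ~q)) & []r, w0
2. ~(<>[](p -> ~q) -> (p -> ~q)), w0   [&-rule on 1]
3. []r, w0   [&-rule on 1]
4. <>[](p -> ~q), w0   [~->-rule on 2]
5. ~(p -> ~q), w0   [~->-rule on 2]
6. p, w0   [~->-rule on 5]
7. q, w0   [~->-rule on 5]
8. r, w0   [[]-rule on 3 via w0Rw0]
9. [](p -> ~q), w1   [<>-rule on 4: fresh world w1, w0Rw1]
10. r, w1   [[]-rule on 3 via w0Rw1]
11. p -> ~q, w0   [[]-rule on 9 via w1Rw0]
12. p -> ~q, w1   [[]-rule on 9 via w1Rw1]
13. ~q, w0   [->-rule on 11 (branches; this branch)]
Accessibility: w0Rw0, w0Rw1, w1Rw0, w1Rw1
Branch closes: q and ~q both at w0.
Every branch closes (one shown): unsatisfiable in S5.

K, T, S4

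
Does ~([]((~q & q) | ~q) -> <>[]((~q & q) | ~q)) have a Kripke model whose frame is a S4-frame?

Unsatisfiable

1. ~([]((~q & q) | ~q) -> <>[]((~q & q) | ~q)), 0
2. []((~q & q) | ~q), 0
3. ~<>[]((~q & q) | ~q), 0
4. (~q & q) | ~q, 0
5. ~[]((~q & q) | ~q), 0
6. ~q, 0
7. ~((~q & q) | ~q), 1
8. ~(~q & q), 1
9. q, 1
10. (~q & q) | ~q, 1
11. ~[]((~q & q) | ~q), 1
12. ~q & q, 1
13. ~q, 1
Accessibility: 0R0, 0R1, 1R1
Branch closes: q and ~q both at 1.
Every branch closes; the branch above is one of them.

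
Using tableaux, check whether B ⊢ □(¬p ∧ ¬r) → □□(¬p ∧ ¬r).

Tableau for the negation ¬(□(¬p ∧ ¬r) → □□(¬p ∧ ¬r)):
1. ¬(□(¬p ∧ ¬r) → □□(¬p ∧ ¬r)), u
2. □(¬p ∧ ¬r), u   [¬→-rule on 1]
3. ¬□□(¬p ∧ ¬r), u   [¬→-rule on 1]
4. ¬p ∧ ¬r, u   [□-rule on 2 via uRu]
5. ¬p, u   [∧-rule on 4]
6. ¬r, u   [∧-rule on 4]
7. ¬□(¬p ∧ ¬r), v   [¬□-rule on 3: fresh world v, uRv]
8. ¬p ∧ ¬r, v   [□-rule on 2 via uRv]
9. ¬p, v   [∧-rule on 8]
10. ¬r, v   [∧-rule on 8]
11. ¬(¬p ∧ ¬r), w   [¬□-rule on 7: fresh world w, vRw]
12. r, w   [¬∧-rule on 11 (branches; this branch)]
Accessibility: uRu, uRv, vRu, vRv, vRw, wRv, wRw
The negation has an open branch (countermodel exists).

Invalid (countermodel exists)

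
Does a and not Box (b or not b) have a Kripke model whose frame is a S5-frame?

1. a and not Box (b or not b), 0
2. a, 0   [and-rule on 1]
3. not Box (b or not b), 0   [and-rule on 1]
4. not (b or not b), 1   [neg-Box-rule on 3: fresh world 1, 0R1]
5. not b, 1   [neg-or-rule on 4]
6. b, 1   [neg-or-rule on 4]
Accessibility: 0R0, 0R1, 1R0, 1R1
Branch closes: b and not b both at 1.
All branches of the tableau close; one closing branch shown above.

No, unsatisfiable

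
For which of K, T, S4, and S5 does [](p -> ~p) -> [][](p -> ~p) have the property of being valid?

S4, S5

S4-tableau for the negation ~([](p -> ~p) -> [][](p -> ~p)):
1. ~([](p -> ~p) -> [][](p -> ~p)), 0
2. [](p -> ~p), 0   [~->-rule on 1]
3. ~[][](p -> ~p), 0   [~->-rule on 1]
4. p -> ~p, 0   [[]-rule on 2 via 0R0]
5. ~p, 0   [->-rule on 4 (branches; this branch)]
6. ~[](p -> ~p), 1   [~[]-rule on 3: fresh world 1, 0R1]
7. p -> ~p, 1   [[]-rule on 2 via 0R1]
8. ~p, 1   [->-rule on 7 (branches; this branch)]
9. ~(p -> ~p), 2   [~[]-rule on 6: fresh world 2, 1R2]
10. p, 2   [~->-rule on 9]
11. p -> ~p, 2   [[]-rule on 2 via 0R2]
12. ~p, 2   [->-rule on 11 (branches; this branch)]
Accessibility: 0R0, 0R1, 0R2, 1R1, 1R2, 2R2
Branch closes: p and ~p both at 2.
Every branch closes (one shown): valid in S4, hence also in S5 (every theorem of S4 is a theorem of S5).
T-tableau for the negation ~([](p -> ~p) -> [][](p -> ~p)):
1. ~([](p -> ~p) -> [][](p -> ~p)), 0
2. [](p -> ~p), 0   [~->-rule on 1]
3. ~[][](p -> ~p), 0   [~->-rule on 1]
4. p -> ~p, 0   [[]-rule on 2 via 0R0]
5. ~p, 0   [->-rule on 4 (branches; this branch)]
6. ~[](p -> ~p), 1   [~[]-rule on 3: fresh world 1, 0R1]
7. p -> ~p, 1   [[]-rule on 2 via 0R1]
8. ~p, 1   [->-rule on 7 (branches; this branch)]
9. ~(p -> ~p), 2   [~[]-rule on 6: fresh world 2, 1R2]
10. p, 2   [~->-rule on 9]
Accessibility: 0R0, 0R1, 1R1, 1R2, 2R2
Complete open branch: countermodel on a T-frame, so not valid in T, nor in K (the same frame is also a K-frame).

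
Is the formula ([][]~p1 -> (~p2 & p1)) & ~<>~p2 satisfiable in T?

1. ([][]~p1 -> (~p2 & p1)) & ~<>~p2, u
2. [][]~p1 -> (~p2 & p1), u
3. ~<>~p2, u
4. p2, u
5. ~[][]~p1, u
6. ~[]~p1, v
7. p2, v
8. p1, w
Accessibility: uRu, uRv, vRv, vRw, wRw

Satisfiable (open branch found)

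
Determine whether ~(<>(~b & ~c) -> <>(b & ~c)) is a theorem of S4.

Tableau for the negation <>(~b & ~c) -> <>(b & ~c):
1. <>(~b & ~c) -> <>(b & ~c), w0
2. <>(b & ~c), w0
3. b & ~c, w1
4. b, w1
5. ~c, w1
Accessibility: w0Rw0, w0Rw1, w1Rw1
The negation has an open branch (countermodel exists).

No, not valid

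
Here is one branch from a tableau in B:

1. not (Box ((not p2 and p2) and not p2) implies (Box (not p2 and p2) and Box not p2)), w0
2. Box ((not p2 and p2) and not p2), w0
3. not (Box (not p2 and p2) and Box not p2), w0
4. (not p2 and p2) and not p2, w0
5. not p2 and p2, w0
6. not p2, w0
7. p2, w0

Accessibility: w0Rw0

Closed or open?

Closed

Both p2 and not p2 appear at w0.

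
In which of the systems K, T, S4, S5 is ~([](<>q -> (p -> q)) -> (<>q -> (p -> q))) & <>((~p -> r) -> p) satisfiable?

T-tableau for the formula:
1. ~([](<>q -> (p -> q)) -> (<>q -> (p -> q))) & <>((~p -> r) -> p), u
2. ~([](<>q -> (p -> q)) -> (<>q -> (p -> q))), u   [&-rule on 1]
3. <>((~p -> r) -> p), u   [&-rule on 1]
4. [](<>q -> (p -> q)), u   [~->-rule on 2]
5. ~(<>q -> (p -> q)), u   [~->-rule on 2]
6. <>q, u   [~->-rule on 5]
7. ~(p -> q), u   [~->-rule on 5]
8. p, u   [~->-rule on 7]
9. ~q, u   [~->-rule on 7]
10. <>q -> (p -> q), u   [[]-rule on 4 via uRu]
11. ~<>q, u   [->-rule on 10 (branches; this branch)]
12. (~p -> r) -> p, v   [<>-rule on 3: fresh world v, uRv]
13. <>q -> (p -> q), v   [[]-rule on 4 via uRv]
14. ~q, v   [~<>-rule on 11 via uRv]
15. ~(~p -> r), v   [->-rule on 12 (branches; this branch)]
16. ~p, v   [~->-rule on 15]
17. ~r, v   [~->-rule on 15]
18. p -> q, v   [->-rule on 13 (branches; this branch)]
19. q, w   [<>-rule on 6: fresh world w, uRw]
20. <>q -> (p -> q), w   [[]-rule on 4 via uRw]
21. ~q, w   [~<>-rule on 11 via uRw]
Accessibility: uRu, uRv, uRw, vRv, wRw
Branch closes: q and ~q both at w.
Every branch closes (one shown): unsatisfiable in T, hence also in S4, S5 (every S4/S5-frame is a T-frame).
K-tableau for the formula:
1. ~([](<>q -> (p -> q)) -> (<>q -> (p -> q))) & <>((~p -> r) -> p), u
2. ~([](<>q -> (p -> q)) -> (<>q -> (p -> q))), u   [&-rule on 1]
3. <>((~p -> r) -> p), u   [&-rule on 1]
4. [](<>q -> (p -> q)), u   [~->-rule on 2]
5. ~(<>q -> (p -> q)), u   [~->-rule on 2]
6. <>q, u   [~->-rule on 5]
7. ~(p -> q), u   [~->-rule on 5]
8. p, u   [~->-rule on 7]
9. ~q, u   [~->-rule on 7]
10. (~p -> r) -> p, v   [<>-rule on 3: fresh world v, uRv]
11. <>q -> (p -> q), v   [[]-rule on 4 via uRv]
12. p, v   [->-rule on 10 (branches; this branch)]
13. p -> q, v   [->-rule on 11 (branches; this branch)]
14. q, v   [->-rule on 13 (branches; this branch)]
15. q, w   [<>-rule on 6: fresh world w, uRw]
16. <>q -> (p -> q), w   [[]-rule on 4 via uRw]
17. p -> q, w   [->-rule on 16 (branches; this branch)]
Accessibility: uRv, uRw
Complete open branch: satisfiable in K.

K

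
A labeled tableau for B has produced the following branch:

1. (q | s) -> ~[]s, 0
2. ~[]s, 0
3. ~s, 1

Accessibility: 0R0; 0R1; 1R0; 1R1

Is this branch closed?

No, open

No atom appears with both signs at the same world.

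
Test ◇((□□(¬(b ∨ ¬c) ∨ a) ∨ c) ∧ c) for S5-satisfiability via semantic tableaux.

Yes, satisfiable

1. ◇((□□(¬(b ∨ ¬c) ∨ a) ∨ c) ∧ c), 0
2. (□□(¬(b ∨ ¬c) ∨ a) ∨ c) ∧ c, 1
3. □□(¬(b ∨ ¬c) ∨ a) ∨ c, 1
4. c, 1
Accessibility: 0R0, 0R1, 1R0, 1R1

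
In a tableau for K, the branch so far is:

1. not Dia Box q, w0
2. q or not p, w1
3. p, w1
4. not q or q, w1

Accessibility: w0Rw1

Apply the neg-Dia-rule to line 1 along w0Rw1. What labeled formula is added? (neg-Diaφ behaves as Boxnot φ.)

neg-Diaφ behaves as Boxnot φ: propagate the negated body to each accessible world.

not Box q, w1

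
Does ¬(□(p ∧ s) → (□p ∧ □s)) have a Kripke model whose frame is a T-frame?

1. ¬(□(p ∧ s) → (□p ∧ □s)), u
2. □(p ∧ s), u
3. ¬(□p ∧ □s), u
4. p ∧ s, u
5. p, u
6. s, u
7. ¬□s, u
8. ¬s, v
9. p ∧ s, v
10. p, v
11. s, v
Accessibility: uRu, uRv, vRv
Branch closes: s and ¬s both at v.
Every branch closes; the branch above is one of them.

Unsatisfiable (every branch closes)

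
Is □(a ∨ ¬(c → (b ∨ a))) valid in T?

Tableau for the negation ¬□(a ∨ ¬(c → (b ∨ a))):
1. ¬□(a ∨ ¬(c → (b ∨ a))), 0
2. ¬(a ∨ ¬(c → (b ∨ a))), 1   [¬□-rule on 1: fresh world 1, 0R1]
3. ¬a, 1   [¬∨-rule on 2]
4. c → (b ∨ a), 1   [¬∨-rule on 2]
5. b ∨ a, 1   [→-rule on 4 (branches; this branch)]
6. b, 1   [∨-rule on 5 (branches; this branch)]
Accessibility: 0R0, 0R1, 1R1
The negation has an open branch (countermodel exists).

Not valid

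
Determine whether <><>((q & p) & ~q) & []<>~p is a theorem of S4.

Tableau for the negation ~(<><>((q & p) & ~q) & []<>~p):
1. ~(<><>((q & p) & ~q) & []<>~p), 0
2. ~[]<>~p, 0   [~&-rule on 1 (branches; this branch)]
3. ~<>~p, 1   [~[]-rule on 2: fresh world 1, 0R1]
4. p, 1   [~<>-rule on 3 via 1R1]
Accessibility: 0R0, 0R1, 1R1
The negation has an open branch (countermodel exists).

Invalid (countermodel exists)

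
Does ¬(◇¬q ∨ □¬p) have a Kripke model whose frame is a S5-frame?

1. ¬(◇¬q ∨ □¬p), w0
2. ¬◇¬q, w0
3. ¬□¬p, w0
4. q, w0
5. p, w1
6. q, w1
Accessibility: w0Rw0, w0Rw1, w1Rw0, w1Rw1

Yes, satisfiable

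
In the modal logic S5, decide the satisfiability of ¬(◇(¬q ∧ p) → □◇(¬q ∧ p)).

Unsatisfiable (every branch closes)

1. ¬(◇(¬q ∧ p) → □◇(¬q ∧ p)), u
2. ◇(¬q ∧ p), u
3. ¬□◇(¬q ∧ p), u
4. ¬q ∧ p, v
5. ¬q, v
6. p, v
7. ¬◇(¬q ∧ p), w
8. ¬(¬q ∧ p), u
9. ¬(¬q ∧ p), v
10. ¬(¬q ∧ p), w
11. ¬p, u
12. ¬p, v
Accessibility: uRu, uRv, uRw, vRu, vRv, vRw, wRu, wRv, wRw
Branch closes: p and ¬p both at v.
All branches of the tableau close; one closing branch shown above.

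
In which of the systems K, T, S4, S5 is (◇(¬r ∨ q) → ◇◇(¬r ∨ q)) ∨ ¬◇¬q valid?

K-tableau for the negation ¬((◇(¬r ∨ q) → ◇◇(¬r ∨ q)) ∨ ¬◇¬q):
1. ¬((◇(¬r ∨ q) → ◇◇(¬r ∨ q)) ∨ ¬◇¬q), u
2. ¬(◇(¬r ∨ q) → ◇◇(¬r ∨ q)), u
3. ◇¬q, u
4. ◇(¬r ∨ q), u
5. ¬◇◇(¬r ∨ q), u
6. ¬q, v
7. ¬◇(¬r ∨ q), v
8. ¬r ∨ q, w
9. ¬◇(¬r ∨ q), w
10. q, w
Accessibility: uRv, uRw
Complete open branch: countermodel on a K-frame, so not valid in K.
T-tableau for the negation ¬((◇(¬r ∨ q) → ◇◇(¬r ∨ q)) ∨ ¬◇¬q):
1. ¬((◇(¬r ∨ q) → ◇◇(¬r ∨ q)) ∨ ¬◇¬q), u
2. ¬(◇(¬r ∨ q) → ◇◇(¬r ∨ q)), u
3. ◇¬q, u
4. ◇(¬r ∨ q), u
5. ¬◇◇(¬r ∨ q), u
6. ¬◇(¬r ∨ q), u
7. ¬(¬r ∨ q), u
8. r, u
9. ¬q, u
10. ¬q, v
11. ¬◇(¬r ∨ q), v
12. ¬(¬r ∨ q), v
13. r, v
14. ¬r ∨ q, w
15. ¬◇(¬r ∨ q), w
16. ¬(¬r ∨ q), w
17. r, w
18. ¬q, w
19. q, w
Accessibility: uRu, uRv, uRw, vRv, wRw
Branch closes: q and ¬q both at w.
Every branch closes (one shown): valid in T, hence also in S4, S5 (every theorem of T is a theorem of S4 and S5).

T, S4, S5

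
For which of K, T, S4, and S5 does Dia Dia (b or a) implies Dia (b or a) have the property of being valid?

S4, S5

T-tableau for the negation not (Dia Dia (b or a) implies Dia (b or a)):
1. not (Dia Dia (b or a) implies Dia (b or a)), u
2. Dia Dia (b or a), u   [neg-implies-rule on 1]
3. not Dia (b or a), u   [neg-implies-rule on 1]
4. not (b or a), u   [neg-Dia-rule on 3 via uRu]
5. not b, u   [neg-or-rule on 4]
6. not a, u   [neg-or-rule on 4]
7. Dia (b or a), v   [Dia-rule on 2: fresh world v, uRv]
8. not (b or a), v   [neg-Dia-rule on 3 via uRv]
9. not b, v   [neg-or-rule on 8]
10. not a, v   [neg-or-rule on 8]
11. b or a, w   [Dia-rule on 7: fresh world w, vRw]
12. a, w   [or-rule on 11 (branches; this branch)]
Accessibility: uRu, uRv, vRv, vRw, wRw
Complete open branch: countermodel on a T-frame, so not valid in T, nor in K (the same frame is also a K-frame).
S4-tableau for the negation not (Dia Dia (b or a) implies Dia (b or a)):
1. not (Dia Dia (b or a) implies Dia (b or a)), u
2. Dia Dia (b or a), u   [neg-implies-rule on 1]
3. not Dia (b or a), u   [neg-implies-rule on 1]
4. not (b or a), u   [neg-Dia-rule on 3 via uRu]
5. not b, u   [neg-or-rule on 4]
6. not a, u   [neg-or-rule on 4]
7. Dia (b or a), v   [Dia-rule on 2: fresh world v, uRv]
8. not (b or a), v   [neg-Dia-rule on 3 via uRv]
9. not b, v   [neg-or-rule on 8]
10. not a, v   [neg-or-rule on 8]
11. b or a, w   [Dia-rule on 7: fresh world w, vRw]
12. not (b or a), w   [neg-Dia-rule on 3 via uRw]
13. not b, w   [neg-or-rule on 12]
14. not a, w   [neg-or-rule on 12]
15. a, w   [or-rule on 11 (branches; this branch)]
Accessibility: uRu, uRv, uRw, vRv, vRw, wRw
Branch closes: a and not a both at w.
Every branch closes (one shown): valid in S4, hence also in S5 (every theorem of S4 is a theorem of S5).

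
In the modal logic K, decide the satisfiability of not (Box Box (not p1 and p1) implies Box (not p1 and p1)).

1. not (Box Box (not p1 and p1) implies Box (not p1 and p1)), u
2. Box Box (not p1 and p1), u
3. not Box (not p1 and p1), u
4. not (not p1 and p1), v
5. Box (not p1 and p1), v
6. not p1, v
Accessibility: uRv

Satisfiable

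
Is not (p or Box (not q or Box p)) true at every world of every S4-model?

Tableau for the negation p or Box (not q or Box p):
1. p or Box (not q or Box p), u
2. Box (not q or Box p), u   [or-rule on 1 (branches; this branch)]
3. not q or Box p, u   [Box-rule on 2 via uRu]
4. Box p, u   [or-rule on 3 (branches; this branch)]
5. p, u   [Box-rule on 4 via uRu]
Accessibility: uRu
The negation has an open branch (countermodel exists).

Invalid (countermodel exists)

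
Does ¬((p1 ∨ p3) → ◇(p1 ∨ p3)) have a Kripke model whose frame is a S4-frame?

Unsatisfiable

1. ¬((p1 ∨ p3) → ◇(p1 ∨ p3)), u
2. p1 ∨ p3, u
3. ¬◇(p1 ∨ p3), u
4. ¬(p1 ∨ p3), u
5. ¬p1, u
6. ¬p3, u
7. p3, u
Accessibility: uRu
Branch closes: p3 and ¬p3 both at u.
All branches of the tableau close; one closing branch shown above.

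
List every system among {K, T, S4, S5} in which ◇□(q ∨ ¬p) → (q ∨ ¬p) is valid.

S5

S4-tableau for the negation ¬(◇□(q ∨ ¬p) → (q ∨ ¬p)):
1. ¬(◇□(q ∨ ¬p) → (q ∨ ¬p)), w0
2. ◇□(q ∨ ¬p), w0
3. ¬(q ∨ ¬p), w0
4. ¬q, w0
5. p, w0
6. □(q ∨ ¬p), w1
7. q ∨ ¬p, w1
8. ¬p, w1
Accessibility: w0Rw0, w0Rw1, w1Rw1
Complete open branch: countermodel on an S4-frame, so not valid in S4, nor in K, T (the same frame is also a K-frame and a T-frame).
S5-tableau for the negation ¬(◇□(q ∨ ¬p) → (q ∨ ¬p)):
1. ¬(◇□(q ∨ ¬p) → (q ∨ ¬p)), w0
2. ◇□(q ∨ ¬p), w0
3. ¬(q ∨ ¬p), w0
4. ¬q, w0
5. p, w0
6. □(q ∨ ¬p), w1
7. q ∨ ¬p, w0
8. q ∨ ¬p, w1
9. ¬p, w0
Accessibility: w0Rw0, w0Rw1, w1Rw0, w1Rw1
Branch closes: p and ¬p both at w0.
Every branch closes (one shown): valid in S5.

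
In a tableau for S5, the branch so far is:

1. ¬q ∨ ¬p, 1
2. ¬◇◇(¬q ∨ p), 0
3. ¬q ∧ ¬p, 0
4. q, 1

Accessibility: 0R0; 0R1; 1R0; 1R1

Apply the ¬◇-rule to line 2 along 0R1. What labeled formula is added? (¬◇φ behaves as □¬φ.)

¬◇(¬q ∨ p), 1

¬◇φ behaves as □¬φ: propagate the negated body to each accessible world.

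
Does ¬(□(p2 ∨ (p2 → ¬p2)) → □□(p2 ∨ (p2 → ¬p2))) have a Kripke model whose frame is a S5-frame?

No, unsatisfiable

1. ¬(□(p2 ∨ (p2 → ¬p2)) → □□(p2 ∨ (p2 → ¬p2))), u
2. □(p2 ∨ (p2 → ¬p2)), u
3. ¬□□(p2 ∨ (p2 → ¬p2)), u
4. p2 ∨ (p2 → ¬p2), u
5. p2 → ¬p2, u
6. ¬p2, u
7. ¬□(p2 ∨ (p2 → ¬p2)), v
8. p2 ∨ (p2 → ¬p2), v
9. p2 → ¬p2, v
10. ¬p2, v
11. ¬(p2 ∨ (p2 → ¬p2)), w
12. ¬p2, w
13. ¬(p2 → ¬p2), w
14. p2, w
Accessibility: uRu, uRv, uRw, vRu, vRv, vRw, wRu, wRv, wRw
Branch closes: p2 and ¬p2 both at w.
(One branch shown.) All branches close.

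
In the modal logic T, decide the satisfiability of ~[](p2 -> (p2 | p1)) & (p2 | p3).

1. ~[](p2 -> (p2 | p1)) & (p2 | p3), w0
2. ~[](p2 -> (p2 | p1)), w0
3. p2 | p3, w0
4. p3, w0
5. ~(p2 -> (p2 | p1)), w1
6. p2, w1
7. ~(p2 | p1), w1
8. ~p2, w1
9. ~p1, w1
Accessibility: w0Rw0, w0Rw1, w1Rw1
Branch closes: p2 and ~p2 both at w1.
All branches of the tableau close; one closing branch shown above.

No, unsatisfiable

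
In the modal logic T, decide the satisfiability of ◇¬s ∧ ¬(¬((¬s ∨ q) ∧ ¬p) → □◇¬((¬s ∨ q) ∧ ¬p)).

1. ◇¬s ∧ ¬(¬((¬s ∨ q) ∧ ¬p) → □◇¬((¬s ∨ q) ∧ ¬p)), u
2. ◇¬s, u   [∧-rule on 1]
3. ¬(¬((¬s ∨ q) ∧ ¬p) → □◇¬((¬s ∨ q) ∧ ¬p)), u   [∧-rule on 1]
4. ¬((¬s ∨ q) ∧ ¬p), u   [¬→-rule on 3]
5. ¬□◇¬((¬s ∨ q) ∧ ¬p), u   [¬→-rule on 3]
6. p, u   [¬∧-rule on 4 (branches; this branch)]
7. ¬s, v   [◇-rule on 2: fresh world v, uRv]
8. ¬◇¬((¬s ∨ q) ∧ ¬p), w   [¬□-rule on 5: fresh world w, uRw]
9. (¬s ∨ q) ∧ ¬p, w   [¬◇-rule on 8 via wRw]
10. ¬s ∨ q, w   [∧-rule on 9]
11. ¬p, w   [∧-rule on 9]
12. q, w   [∨-rule on 10 (branches; this branch)]
Accessibility: uRu, uRv, uRw, vRv, wRw

Satisfiable (open branch found)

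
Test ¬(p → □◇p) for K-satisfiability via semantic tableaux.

1. ¬(p → □◇p), w0
2. p, w0   [¬→-rule on 1]
3. ¬□◇p, w0   [¬→-rule on 1]
4. ¬◇p, w1   [¬□-rule on 3: fresh world w1, w0Rw1]
Accessibility: w0Rw1

Satisfiable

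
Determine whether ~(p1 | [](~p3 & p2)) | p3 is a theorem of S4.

Not valid

Tableau for the negation ~(~(p1 | [](~p3 & p2)) | p3):
1. ~(~(p1 | [](~p3 & p2)) | p3), u
2. p1 | [](~p3 & p2), u   [~|-rule on 1]
3. ~p3, u   [~|-rule on 1]
4. [](~p3 & p2), u   [|-rule on 2 (branches; this branch)]
5. ~p3 & p2, u   [[]-rule on 4 via uRu]
6. p2, u   [&-rule on 5]
Accessibility: uRu
The negation has an open branch (countermodel exists).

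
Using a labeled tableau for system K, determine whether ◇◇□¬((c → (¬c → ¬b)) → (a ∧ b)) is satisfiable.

Yes, satisfiable

1. ◇◇□¬((c → (¬c → ¬b)) → (a ∧ b)), w0
2. ◇□¬((c → (¬c → ¬b)) → (a ∧ b)), w1
3. □¬((c → (¬c → ¬b)) → (a ∧ b)), w2
Accessibility: w0Rw1, w1Rw2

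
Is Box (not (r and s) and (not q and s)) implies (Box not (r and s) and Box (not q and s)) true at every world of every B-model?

Tableau for the negation not (Box (not (r and s) and (not q and s)) implies (Box not (r and s) and Box (not q and s))):
1. not (Box (not (r and s) and (not q and s)) implies (Box not (r and s) and Box (not q and s))), u
2. Box (not (r and s) and (not q and s)), u
3. not (Box not (r and s) and Box (not q and s)), u
4. not (r and s) and (not q and s), u
5. not (r and s), u
6. not q and s, u
7. not q, u
8. s, u
9. not Box not (r and s), u
10. not r, u
11. r and s, v
12. r, v
13. s, v
14. not (r and s) and (not q and s), v
15. not (r and s), v
16. not q and s, v
17. not q, v
18. not s, v
Accessibility: uRu, uRv, vRu, vRv
Branch closes: s and not s both at v.
All branches of the negation close; one closing branch shown above.

Yes, valid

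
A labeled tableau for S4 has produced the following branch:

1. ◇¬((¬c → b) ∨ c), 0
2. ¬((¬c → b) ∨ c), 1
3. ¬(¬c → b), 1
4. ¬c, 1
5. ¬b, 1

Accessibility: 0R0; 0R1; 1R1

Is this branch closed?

There is no literal clash: for every atom and world, at most one sign appears.

Not closed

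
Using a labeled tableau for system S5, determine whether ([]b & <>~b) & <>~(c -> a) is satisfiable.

Unsatisfiable

1. ([]b & <>~b) & <>~(c -> a), 0
2. []b & <>~b, 0
3. <>~(c -> a), 0
4. []b, 0
5. <>~b, 0
6. b, 0
7. ~(c -> a), 1
8. c, 1
9. ~a, 1
10. b, 1
11. ~b, 2
12. b, 2
Accessibility: 0R0, 0R1, 0R2, 1R0, 1R1, 1R2, 2R0, 2R1, 2R2
Branch closes: b and ~b both at 2.
(One branch shown.) All branches close.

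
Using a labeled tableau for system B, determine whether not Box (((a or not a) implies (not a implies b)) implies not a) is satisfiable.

Satisfiable

1. not Box (((a or not a) implies (not a implies b)) implies not a), 0
2. not (((a or not a) implies (not a implies b)) implies not a), 1   [neg-Box-rule on 1: fresh world 1, 0R1]
3. (a or not a) implies (not a implies b), 1   [neg-implies-rule on 2]
4. a, 1   [neg-implies-rule on 2]
5. not a implies b, 1   [implies-rule on 3 (branches; this branch)]
6. b, 1   [implies-rule on 5 (branches; this branch)]
Accessibility: 0R0, 0R1, 1R0, 1R1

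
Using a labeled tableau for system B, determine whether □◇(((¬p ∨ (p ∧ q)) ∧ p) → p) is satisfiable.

1. □◇(((¬p ∨ (p ∧ q)) ∧ p) → p), u
2. ◇(((¬p ∨ (p ∧ q)) ∧ p) → p), u   [□-rule on 1 via uRu]
3. ((¬p ∨ (p ∧ q)) ∧ p) → p, v   [◇-rule on 2: fresh world v, uRv]
4. ◇(((¬p ∨ (p ∧ q)) ∧ p) → p), v   [□-rule on 1 via uRv]
5. p, v   [→-rule on 3 (branches; this branch)]
6. ((¬p ∨ (p ∧ q)) ∧ p) → p, w   [◇-rule on 4: fresh world w, vRw]
7. p, w   [→-rule on 6 (branches; this branch)]
Accessibility: uRu, uRv, vRu, vRv, vRw, wRv, wRw

Satisfiable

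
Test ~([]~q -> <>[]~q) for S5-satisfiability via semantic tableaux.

Unsatisfiable (every branch closes)

1. ~([]~q -> <>[]~q), w0
2. []~q, w0
3. ~<>[]~q, w0
4. ~q, w0
5. ~[]~q, w0
6. q, w1
7. ~q, w1
Accessibility: w0Rw0, w0Rw1, w1Rw0, w1Rw1
Branch closes: q and ~q both at w1.
(One branch shown.) All branches close.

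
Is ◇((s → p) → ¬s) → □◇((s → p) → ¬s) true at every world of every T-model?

Invalid (countermodel exists)

Tableau for the negation ¬(◇((s → p) → ¬s) → □◇((s → p) → ¬s)):
1. ¬(◇((s → p) → ¬s) → □◇((s → p) → ¬s)), 0
2. ◇((s → p) → ¬s), 0   [¬→-rule on 1]
3. ¬□◇((s → p) → ¬s), 0   [¬→-rule on 1]
4. (s → p) → ¬s, 1   [◇-rule on 2: fresh world 1, 0R1]
5. ¬s, 1   [→-rule on 4 (branches; this branch)]
6. ¬◇((s → p) → ¬s), 2   [¬□-rule on 3: fresh world 2, 0R2]
7. ¬((s → p) → ¬s), 2   [¬◇-rule on 6 via 2R2]
8. s → p, 2   [¬→-rule on 7]
9. s, 2   [¬→-rule on 7]
10. p, 2   [→-rule on 8 (branches; this branch)]
Accessibility: 0R0, 0R1, 0R2, 1R1, 2R2
The negation has an open branch (countermodel exists).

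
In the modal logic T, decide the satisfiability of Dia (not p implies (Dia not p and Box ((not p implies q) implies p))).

1. Dia (not p implies (Dia not p and Box ((not p implies q) implies p))), 0
2. not p implies (Dia not p and Box ((not p implies q) implies p)), 1   [Dia-rule on 1: fresh world 1, 0R1]
3. Dia not p and Box ((not p implies q) implies p), 1   [implies-rule on 2 (branches; this branch)]
4. Dia not p, 1   [and-rule on 3]
5. Box ((not p implies q) implies p), 1   [and-rule on 3]
6. (not p implies q) implies p, 1   [Box-rule on 5 via 1R1]
7. p, 1   [implies-rule on 6 (branches; this branch)]
8. not p, 2   [Dia-rule on 4: fresh world 2, 1R2]
9. (not p implies q) implies p, 2   [Box-rule on 5 via 1R2]
10. not (not p implies q), 2   [implies-rule on 9 (branches; this branch)]
11. not q, 2   [neg-implies-rule on 10]
Accessibility: 0R0, 0R1, 1R1, 1R2, 2R2

Satisfiable (open branch found)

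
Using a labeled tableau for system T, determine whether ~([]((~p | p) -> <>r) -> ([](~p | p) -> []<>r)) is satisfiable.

Unsatisfiable (every branch closes)

1. ~([]((~p | p) -> <>r) -> ([](~p | p) -> []<>r)), w0
2. []((~p | p) -> <>r), w0
3. ~([](~p | p) -> []<>r), w0
4. [](~p | p), w0
5. ~[]<>r, w0
6. (~p | p) -> <>r, w0
7. ~p | p, w0
8. <>r, w0
9. p, w0
10. ~<>r, w1
11. (~p | p) -> <>r, w1
12. ~p | p, w1
13. ~r, w1
14. <>r, w1
15. p, w1
16. r, w2
17. (~p | p) -> <>r, w2
18. ~p | p, w2
19. <>r, w2
20. p, w2
21. r, w3
22. ~r, w3
Accessibility: w0Rw0, w0Rw1, w0Rw2, w1Rw1, w1Rw3, w2Rw2, w3Rw3
Branch closes: r and ~r both at w3.
(One branch shown.) All branches close.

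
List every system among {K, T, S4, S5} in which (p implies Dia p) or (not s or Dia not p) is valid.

T, S4, S5

K-tableau for the negation not ((p implies Dia p) or (not s or Dia not p)):
1. not ((p implies Dia p) or (not s or Dia not p)), u
2. not (p implies Dia p), u   [neg-or-rule on 1]
3. not (not s or Dia not p), u   [neg-or-rule on 1]
4. p, u   [neg-implies-rule on 2]
5. not Dia p, u   [neg-implies-rule on 2]
6. s, u   [neg-or-rule on 3]
7. not Dia not p, u   [neg-or-rule on 3]
Complete open branch: countermodel on a K-frame, so not valid in K.
T-tableau for the negation not ((p implies Dia p) or (not s or Dia not p)):
1. not ((p implies Dia p) or (not s or Dia not p)), u
2. not (p implies Dia p), u   [neg-or-rule on 1]
3. not (not s or Dia not p), u   [neg-or-rule on 1]
4. p, u   [neg-implies-rule on 2]
5. not Dia p, u   [neg-implies-rule on 2]
6. s, u   [neg-or-rule on 3]
7. not Dia not p, u   [neg-or-rule on 3]
8. not p, u   [neg-Dia-rule on 5 via uRu]
Accessibility: uRu
Branch closes: p and not p both at u.
Every branch closes (one shown): valid in T, hence also in S4, S5 (every theorem of T is a theorem of S4 and S5).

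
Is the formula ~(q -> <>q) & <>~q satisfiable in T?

1. ~(q -> <>q) & <>~q, u
2. ~(q -> <>q), u   [&-rule on 1]
3. <>~q, u   [&-rule on 1]
4. q, u   [~->-rule on 2]
5. ~<>q, u   [~->-rule on 2]
6. ~q, u   [~<>-rule on 5 via uRu]
Accessibility: uRu
Branch closes: q and ~q both at u.
Every branch closes; the branch above is one of them.

Unsatisfiable (every branch closes)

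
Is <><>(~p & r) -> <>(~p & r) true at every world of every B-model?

Tableau for the negation ~(<><>(~p & r) -> <>(~p & r)):
1. ~(<><>(~p & r) -> <>(~p & r)), u
2. <><>(~p & r), u
3. ~<>(~p & r), u
4. ~(~p & r), u
5. ~r, u
6. <>(~p & r), v
7. ~(~p & r), v
8. ~r, v
9. ~p & r, w
10. ~p, w
11. r, w
Accessibility: uRu, uRv, vRu, vRv, vRw, wRv, wRw
The negation has an open branch (countermodel exists).

No, not valid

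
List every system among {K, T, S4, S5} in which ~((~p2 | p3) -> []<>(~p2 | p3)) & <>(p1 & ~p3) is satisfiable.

K, T, S4

S5-tableau for the formula:
1. ~((~p2 | p3) -> []<>(~p2 | p3)) & <>(p1 & ~p3), u
2. ~((~p2 | p3) -> []<>(~p2 | p3)), u
3. <>(p1 & ~p3), u
4. ~p2 | p3, u
5. ~[]<>(~p2 | p3), u
6. p3, u
7. p1 & ~p3, v
8. p1, v
9. ~p3, v
10. ~<>(~p2 | p3), w
11. ~(~p2 | p3), u
12. p2, u
13. ~p3, u
Accessibility: uRu, uRv, uRw, vRu, vRv, vRw, wRu, wRv, wRw
Branch closes: p3 and ~p3 both at u.
Every branch closes (one shown): unsatisfiable in S5.
S4-tableau for the formula:
1. ~((~p2 | p3) -> []<>(~p2 | p3)) & <>(p1 & ~p3), u
2. ~((~p2 | p3) -> []<>(~p2 | p3)), u
3. <>(p1 & ~p3), u
4. ~p2 | p3, u
5. ~[]<>(~p2 | p3), u
6. p3, u
7. p1 & ~p3, v
8. p1, v
9. ~p3, v
10. ~<>(~p2 | p3), w
11. ~(~p2 | p3), w
12. p2, w
13. ~p3, w
Accessibility: uRu, uRv, uRw, vRv, wRw
Complete open branch: satisfiable in S4, hence also in K, T (this S4-model is also a K-model and a T-model).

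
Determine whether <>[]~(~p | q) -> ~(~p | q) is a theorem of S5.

Tableau for the negation ~(<>[]~(~p | q) -> ~(~p | q)):
1. ~(<>[]~(~p | q) -> ~(~p | q)), 0
2. <>[]~(~p | q), 0
3. ~p | q, 0
4. q, 0
5. []~(~p | q), 1
6. ~(~p | q), 0
7. p, 0
8. ~q, 0
Accessibility: 0R0, 0R1, 1R0, 1R1
Branch closes: q and ~q both at 0.
All branches of the negation close; one closing branch shown above.

Valid in S5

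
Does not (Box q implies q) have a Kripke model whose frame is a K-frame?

1. not (Box q implies q), 0
2. Box q, 0
3. not q, 0

Satisfiable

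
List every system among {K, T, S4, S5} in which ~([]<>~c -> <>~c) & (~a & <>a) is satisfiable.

K-tableau for the formula:
1. ~([]<>~c -> <>~c) & (~a & <>a), u
2. ~([]<>~c -> <>~c), u   [&-rule on 1]
3. ~a & <>a, u   [&-rule on 1]
4. []<>~c, u   [~->-rule on 2]
5. ~<>~c, u   [~->-rule on 2]
6. ~a, u   [&-rule on 3]
7. <>a, u   [&-rule on 3]
8. a, v   [<>-rule on 7: fresh world v, uRv]
9. <>~c, v   [[]-rule on 4 via uRv]
10. c, v   [~<>-rule on 5 via uRv]
11. ~c, w   [<>-rule on 9: fresh world w, vRw]
Accessibility: uRv, vRw
Complete open branch: satisfiable in K.
T-tableau for the formula:
1. ~([]<>~c -> <>~c) & (~a & <>a), u
2. ~([]<>~c -> <>~c), u   [&-rule on 1]
3. ~a & <>a, u   [&-rule on 1]
4. []<>~c, u   [~->-rule on 2]
5. ~<>~c, u   [~->-rule on 2]
6. ~a, u   [&-rule on 3]
7. <>a, u   [&-rule on 3]
8. <>~c, u   [[]-rule on 4 via uRu]
9. c, u   [~<>-rule on 5 via uRu]
10. a, v   [<>-rule on 7: fresh world v, uRv]
11. <>~c, v   [[]-rule on 4 via uRv]
12. c, v   [~<>-rule on 5 via uRv]
13. ~c, w   [<>-rule on 8: fresh world w, uRw]
14. <>~c, w   [[]-rule on 4 via uRw]
15. c, w   [~<>-rule on 5 via uRw]
Accessibility: uRu, uRv, uRw, vRv, wRw
Branch closes: c and ~c both at w.
Every branch closes (one shown): unsatisfiable in T, hence also in S4, S5 (every S4/S5-frame is a T-frame).

K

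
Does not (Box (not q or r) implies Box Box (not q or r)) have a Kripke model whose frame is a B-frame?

Yes, satisfiable

1. not (Box (not q or r) implies Box Box (not q or r)), u
2. Box (not q or r), u
3. not Box Box (not q or r), u
4. not q or r, u
5. r, u
6. not Box (not q or r), v
7. not q or r, v
8. r, v
9. not (not q or r), w
10. q, w
11. not r, w
Accessibility: uRu, uRv, vRu, vRv, vRw, wRv, wRw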